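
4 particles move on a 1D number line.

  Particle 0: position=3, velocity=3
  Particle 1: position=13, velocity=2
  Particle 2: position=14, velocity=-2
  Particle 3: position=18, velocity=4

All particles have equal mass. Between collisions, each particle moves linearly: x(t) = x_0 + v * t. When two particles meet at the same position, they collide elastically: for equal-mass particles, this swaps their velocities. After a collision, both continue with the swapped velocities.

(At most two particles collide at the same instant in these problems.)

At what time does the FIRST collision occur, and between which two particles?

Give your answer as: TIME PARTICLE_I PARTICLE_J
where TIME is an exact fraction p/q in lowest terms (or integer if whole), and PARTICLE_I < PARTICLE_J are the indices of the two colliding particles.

Answer: 1/4 1 2

Derivation:
Pair (0,1): pos 3,13 vel 3,2 -> gap=10, closing at 1/unit, collide at t=10
Pair (1,2): pos 13,14 vel 2,-2 -> gap=1, closing at 4/unit, collide at t=1/4
Pair (2,3): pos 14,18 vel -2,4 -> not approaching (rel speed -6 <= 0)
Earliest collision: t=1/4 between 1 and 2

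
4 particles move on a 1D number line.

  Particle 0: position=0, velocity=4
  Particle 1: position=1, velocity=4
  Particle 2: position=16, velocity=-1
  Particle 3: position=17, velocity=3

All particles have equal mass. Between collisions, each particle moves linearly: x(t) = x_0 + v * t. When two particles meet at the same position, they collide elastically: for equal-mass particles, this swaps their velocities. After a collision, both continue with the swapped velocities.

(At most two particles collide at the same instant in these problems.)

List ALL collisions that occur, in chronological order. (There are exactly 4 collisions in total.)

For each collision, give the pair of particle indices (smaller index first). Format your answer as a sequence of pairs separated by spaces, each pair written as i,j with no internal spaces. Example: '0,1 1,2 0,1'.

Answer: 1,2 0,1 2,3 1,2

Derivation:
Collision at t=3: particles 1 and 2 swap velocities; positions: p0=12 p1=13 p2=13 p3=26; velocities now: v0=4 v1=-1 v2=4 v3=3
Collision at t=16/5: particles 0 and 1 swap velocities; positions: p0=64/5 p1=64/5 p2=69/5 p3=133/5; velocities now: v0=-1 v1=4 v2=4 v3=3
Collision at t=16: particles 2 and 3 swap velocities; positions: p0=0 p1=64 p2=65 p3=65; velocities now: v0=-1 v1=4 v2=3 v3=4
Collision at t=17: particles 1 and 2 swap velocities; positions: p0=-1 p1=68 p2=68 p3=69; velocities now: v0=-1 v1=3 v2=4 v3=4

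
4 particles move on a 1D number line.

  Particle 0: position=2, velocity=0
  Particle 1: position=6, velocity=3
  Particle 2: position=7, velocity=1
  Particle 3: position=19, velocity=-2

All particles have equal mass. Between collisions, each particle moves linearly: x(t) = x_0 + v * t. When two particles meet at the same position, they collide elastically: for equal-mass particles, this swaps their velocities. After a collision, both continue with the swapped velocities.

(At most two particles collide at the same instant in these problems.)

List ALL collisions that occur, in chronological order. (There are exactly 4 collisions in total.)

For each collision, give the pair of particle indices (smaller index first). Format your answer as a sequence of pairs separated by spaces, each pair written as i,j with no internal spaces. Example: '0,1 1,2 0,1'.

Answer: 1,2 2,3 1,2 0,1

Derivation:
Collision at t=1/2: particles 1 and 2 swap velocities; positions: p0=2 p1=15/2 p2=15/2 p3=18; velocities now: v0=0 v1=1 v2=3 v3=-2
Collision at t=13/5: particles 2 and 3 swap velocities; positions: p0=2 p1=48/5 p2=69/5 p3=69/5; velocities now: v0=0 v1=1 v2=-2 v3=3
Collision at t=4: particles 1 and 2 swap velocities; positions: p0=2 p1=11 p2=11 p3=18; velocities now: v0=0 v1=-2 v2=1 v3=3
Collision at t=17/2: particles 0 and 1 swap velocities; positions: p0=2 p1=2 p2=31/2 p3=63/2; velocities now: v0=-2 v1=0 v2=1 v3=3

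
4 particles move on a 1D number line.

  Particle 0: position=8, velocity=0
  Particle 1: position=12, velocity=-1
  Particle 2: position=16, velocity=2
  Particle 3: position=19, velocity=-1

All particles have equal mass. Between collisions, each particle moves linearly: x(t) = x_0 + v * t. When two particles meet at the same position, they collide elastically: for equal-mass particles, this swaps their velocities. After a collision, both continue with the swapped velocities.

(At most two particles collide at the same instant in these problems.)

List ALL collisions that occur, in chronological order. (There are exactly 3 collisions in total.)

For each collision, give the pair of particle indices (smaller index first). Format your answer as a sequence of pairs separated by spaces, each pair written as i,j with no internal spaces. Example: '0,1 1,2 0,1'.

Collision at t=1: particles 2 and 3 swap velocities; positions: p0=8 p1=11 p2=18 p3=18; velocities now: v0=0 v1=-1 v2=-1 v3=2
Collision at t=4: particles 0 and 1 swap velocities; positions: p0=8 p1=8 p2=15 p3=24; velocities now: v0=-1 v1=0 v2=-1 v3=2
Collision at t=11: particles 1 and 2 swap velocities; positions: p0=1 p1=8 p2=8 p3=38; velocities now: v0=-1 v1=-1 v2=0 v3=2

Answer: 2,3 0,1 1,2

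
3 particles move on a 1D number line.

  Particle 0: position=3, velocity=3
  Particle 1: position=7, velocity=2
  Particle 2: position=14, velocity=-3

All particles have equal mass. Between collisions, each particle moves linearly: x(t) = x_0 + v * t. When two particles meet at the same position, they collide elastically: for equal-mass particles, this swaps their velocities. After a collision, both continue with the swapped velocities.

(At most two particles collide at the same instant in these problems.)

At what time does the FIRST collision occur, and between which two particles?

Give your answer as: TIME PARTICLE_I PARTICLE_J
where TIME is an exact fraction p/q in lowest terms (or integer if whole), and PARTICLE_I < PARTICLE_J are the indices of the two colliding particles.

Pair (0,1): pos 3,7 vel 3,2 -> gap=4, closing at 1/unit, collide at t=4
Pair (1,2): pos 7,14 vel 2,-3 -> gap=7, closing at 5/unit, collide at t=7/5
Earliest collision: t=7/5 between 1 and 2

Answer: 7/5 1 2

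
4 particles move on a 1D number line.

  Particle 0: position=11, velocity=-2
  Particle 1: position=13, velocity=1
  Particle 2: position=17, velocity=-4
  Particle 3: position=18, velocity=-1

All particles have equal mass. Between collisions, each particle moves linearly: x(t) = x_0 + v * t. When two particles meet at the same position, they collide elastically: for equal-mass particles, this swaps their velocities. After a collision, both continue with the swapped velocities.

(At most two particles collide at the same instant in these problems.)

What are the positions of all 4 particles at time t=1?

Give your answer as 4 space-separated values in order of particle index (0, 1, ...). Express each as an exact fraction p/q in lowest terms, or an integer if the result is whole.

Answer: 9 13 14 17

Derivation:
Collision at t=4/5: particles 1 and 2 swap velocities; positions: p0=47/5 p1=69/5 p2=69/5 p3=86/5; velocities now: v0=-2 v1=-4 v2=1 v3=-1
Advance to t=1 (no further collisions before then); velocities: v0=-2 v1=-4 v2=1 v3=-1; positions = 9 13 14 17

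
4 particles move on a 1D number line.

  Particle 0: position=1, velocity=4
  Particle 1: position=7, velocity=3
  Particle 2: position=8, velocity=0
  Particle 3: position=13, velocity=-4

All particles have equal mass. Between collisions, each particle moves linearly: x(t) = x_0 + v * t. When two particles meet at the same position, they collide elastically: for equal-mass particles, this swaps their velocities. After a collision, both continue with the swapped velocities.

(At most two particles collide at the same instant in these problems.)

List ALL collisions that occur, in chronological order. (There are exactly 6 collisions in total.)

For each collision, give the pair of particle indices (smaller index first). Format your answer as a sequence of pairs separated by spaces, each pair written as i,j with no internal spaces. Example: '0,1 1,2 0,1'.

Answer: 1,2 2,3 1,2 0,1 1,2 2,3

Derivation:
Collision at t=1/3: particles 1 and 2 swap velocities; positions: p0=7/3 p1=8 p2=8 p3=35/3; velocities now: v0=4 v1=0 v2=3 v3=-4
Collision at t=6/7: particles 2 and 3 swap velocities; positions: p0=31/7 p1=8 p2=67/7 p3=67/7; velocities now: v0=4 v1=0 v2=-4 v3=3
Collision at t=5/4: particles 1 and 2 swap velocities; positions: p0=6 p1=8 p2=8 p3=43/4; velocities now: v0=4 v1=-4 v2=0 v3=3
Collision at t=3/2: particles 0 and 1 swap velocities; positions: p0=7 p1=7 p2=8 p3=23/2; velocities now: v0=-4 v1=4 v2=0 v3=3
Collision at t=7/4: particles 1 and 2 swap velocities; positions: p0=6 p1=8 p2=8 p3=49/4; velocities now: v0=-4 v1=0 v2=4 v3=3
Collision at t=6: particles 2 and 3 swap velocities; positions: p0=-11 p1=8 p2=25 p3=25; velocities now: v0=-4 v1=0 v2=3 v3=4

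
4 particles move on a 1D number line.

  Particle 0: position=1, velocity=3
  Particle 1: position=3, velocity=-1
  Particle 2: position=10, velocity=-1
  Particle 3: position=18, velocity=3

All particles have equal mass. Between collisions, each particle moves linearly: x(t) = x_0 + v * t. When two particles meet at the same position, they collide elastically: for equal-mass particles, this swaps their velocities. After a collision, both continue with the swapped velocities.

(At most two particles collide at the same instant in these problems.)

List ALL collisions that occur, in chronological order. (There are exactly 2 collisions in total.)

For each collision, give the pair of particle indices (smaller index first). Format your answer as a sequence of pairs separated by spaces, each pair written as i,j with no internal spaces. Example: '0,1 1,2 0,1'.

Answer: 0,1 1,2

Derivation:
Collision at t=1/2: particles 0 and 1 swap velocities; positions: p0=5/2 p1=5/2 p2=19/2 p3=39/2; velocities now: v0=-1 v1=3 v2=-1 v3=3
Collision at t=9/4: particles 1 and 2 swap velocities; positions: p0=3/4 p1=31/4 p2=31/4 p3=99/4; velocities now: v0=-1 v1=-1 v2=3 v3=3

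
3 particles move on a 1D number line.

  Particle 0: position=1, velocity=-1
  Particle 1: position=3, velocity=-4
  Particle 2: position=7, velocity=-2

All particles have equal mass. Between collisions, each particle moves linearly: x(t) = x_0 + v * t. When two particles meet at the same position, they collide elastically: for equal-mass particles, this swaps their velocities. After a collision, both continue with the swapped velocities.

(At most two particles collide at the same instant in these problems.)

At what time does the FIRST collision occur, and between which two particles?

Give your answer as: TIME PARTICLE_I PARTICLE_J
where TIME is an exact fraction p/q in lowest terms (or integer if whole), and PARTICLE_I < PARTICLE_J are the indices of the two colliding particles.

Pair (0,1): pos 1,3 vel -1,-4 -> gap=2, closing at 3/unit, collide at t=2/3
Pair (1,2): pos 3,7 vel -4,-2 -> not approaching (rel speed -2 <= 0)
Earliest collision: t=2/3 between 0 and 1

Answer: 2/3 0 1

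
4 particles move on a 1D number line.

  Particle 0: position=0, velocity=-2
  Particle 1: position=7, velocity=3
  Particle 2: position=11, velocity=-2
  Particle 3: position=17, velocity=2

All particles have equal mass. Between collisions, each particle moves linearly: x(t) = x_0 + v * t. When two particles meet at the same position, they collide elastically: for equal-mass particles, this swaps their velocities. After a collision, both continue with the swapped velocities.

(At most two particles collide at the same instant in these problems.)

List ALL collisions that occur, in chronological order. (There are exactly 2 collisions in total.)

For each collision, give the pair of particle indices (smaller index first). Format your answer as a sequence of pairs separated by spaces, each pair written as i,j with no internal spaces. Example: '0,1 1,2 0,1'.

Answer: 1,2 2,3

Derivation:
Collision at t=4/5: particles 1 and 2 swap velocities; positions: p0=-8/5 p1=47/5 p2=47/5 p3=93/5; velocities now: v0=-2 v1=-2 v2=3 v3=2
Collision at t=10: particles 2 and 3 swap velocities; positions: p0=-20 p1=-9 p2=37 p3=37; velocities now: v0=-2 v1=-2 v2=2 v3=3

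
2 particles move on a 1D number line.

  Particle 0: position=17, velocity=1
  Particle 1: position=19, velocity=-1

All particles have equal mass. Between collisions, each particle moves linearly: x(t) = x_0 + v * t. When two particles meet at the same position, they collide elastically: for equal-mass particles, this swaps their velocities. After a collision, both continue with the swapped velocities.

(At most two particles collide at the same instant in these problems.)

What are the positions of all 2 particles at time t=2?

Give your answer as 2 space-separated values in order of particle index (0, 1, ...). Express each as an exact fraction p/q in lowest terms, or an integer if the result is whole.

Collision at t=1: particles 0 and 1 swap velocities; positions: p0=18 p1=18; velocities now: v0=-1 v1=1
Advance to t=2 (no further collisions before then); velocities: v0=-1 v1=1; positions = 17 19

Answer: 17 19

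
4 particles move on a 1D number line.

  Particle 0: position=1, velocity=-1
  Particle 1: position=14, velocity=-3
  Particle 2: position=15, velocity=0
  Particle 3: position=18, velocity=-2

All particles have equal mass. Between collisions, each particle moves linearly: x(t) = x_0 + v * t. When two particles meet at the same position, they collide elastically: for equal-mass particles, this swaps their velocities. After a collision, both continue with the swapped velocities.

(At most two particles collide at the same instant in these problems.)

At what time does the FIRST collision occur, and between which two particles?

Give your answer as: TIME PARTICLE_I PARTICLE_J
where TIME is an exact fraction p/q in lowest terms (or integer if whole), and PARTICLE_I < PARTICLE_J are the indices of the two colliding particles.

Pair (0,1): pos 1,14 vel -1,-3 -> gap=13, closing at 2/unit, collide at t=13/2
Pair (1,2): pos 14,15 vel -3,0 -> not approaching (rel speed -3 <= 0)
Pair (2,3): pos 15,18 vel 0,-2 -> gap=3, closing at 2/unit, collide at t=3/2
Earliest collision: t=3/2 between 2 and 3

Answer: 3/2 2 3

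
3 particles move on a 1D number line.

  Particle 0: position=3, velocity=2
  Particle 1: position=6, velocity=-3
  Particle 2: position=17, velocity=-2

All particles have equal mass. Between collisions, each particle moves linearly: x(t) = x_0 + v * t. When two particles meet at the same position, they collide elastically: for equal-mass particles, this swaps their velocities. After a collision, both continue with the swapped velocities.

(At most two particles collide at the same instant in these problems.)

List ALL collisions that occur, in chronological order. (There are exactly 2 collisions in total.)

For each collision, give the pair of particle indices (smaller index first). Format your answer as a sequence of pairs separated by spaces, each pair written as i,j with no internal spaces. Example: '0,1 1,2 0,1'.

Collision at t=3/5: particles 0 and 1 swap velocities; positions: p0=21/5 p1=21/5 p2=79/5; velocities now: v0=-3 v1=2 v2=-2
Collision at t=7/2: particles 1 and 2 swap velocities; positions: p0=-9/2 p1=10 p2=10; velocities now: v0=-3 v1=-2 v2=2

Answer: 0,1 1,2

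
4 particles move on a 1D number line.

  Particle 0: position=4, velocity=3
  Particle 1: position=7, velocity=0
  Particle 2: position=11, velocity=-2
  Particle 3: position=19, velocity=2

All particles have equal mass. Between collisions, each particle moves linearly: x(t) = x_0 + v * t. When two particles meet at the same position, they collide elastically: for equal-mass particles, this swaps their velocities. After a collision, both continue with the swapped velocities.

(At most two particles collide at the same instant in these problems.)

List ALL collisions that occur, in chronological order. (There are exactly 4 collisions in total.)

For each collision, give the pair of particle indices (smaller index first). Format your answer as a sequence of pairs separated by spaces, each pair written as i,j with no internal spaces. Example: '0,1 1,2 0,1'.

Answer: 0,1 1,2 0,1 2,3

Derivation:
Collision at t=1: particles 0 and 1 swap velocities; positions: p0=7 p1=7 p2=9 p3=21; velocities now: v0=0 v1=3 v2=-2 v3=2
Collision at t=7/5: particles 1 and 2 swap velocities; positions: p0=7 p1=41/5 p2=41/5 p3=109/5; velocities now: v0=0 v1=-2 v2=3 v3=2
Collision at t=2: particles 0 and 1 swap velocities; positions: p0=7 p1=7 p2=10 p3=23; velocities now: v0=-2 v1=0 v2=3 v3=2
Collision at t=15: particles 2 and 3 swap velocities; positions: p0=-19 p1=7 p2=49 p3=49; velocities now: v0=-2 v1=0 v2=2 v3=3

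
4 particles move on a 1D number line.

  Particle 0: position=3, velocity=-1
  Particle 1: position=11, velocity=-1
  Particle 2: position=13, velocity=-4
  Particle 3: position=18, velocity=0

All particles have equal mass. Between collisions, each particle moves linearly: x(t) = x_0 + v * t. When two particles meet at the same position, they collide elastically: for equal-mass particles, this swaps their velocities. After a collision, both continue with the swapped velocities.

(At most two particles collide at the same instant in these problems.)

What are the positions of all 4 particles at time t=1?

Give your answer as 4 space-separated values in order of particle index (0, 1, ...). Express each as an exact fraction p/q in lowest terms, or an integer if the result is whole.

Collision at t=2/3: particles 1 and 2 swap velocities; positions: p0=7/3 p1=31/3 p2=31/3 p3=18; velocities now: v0=-1 v1=-4 v2=-1 v3=0
Advance to t=1 (no further collisions before then); velocities: v0=-1 v1=-4 v2=-1 v3=0; positions = 2 9 10 18

Answer: 2 9 10 18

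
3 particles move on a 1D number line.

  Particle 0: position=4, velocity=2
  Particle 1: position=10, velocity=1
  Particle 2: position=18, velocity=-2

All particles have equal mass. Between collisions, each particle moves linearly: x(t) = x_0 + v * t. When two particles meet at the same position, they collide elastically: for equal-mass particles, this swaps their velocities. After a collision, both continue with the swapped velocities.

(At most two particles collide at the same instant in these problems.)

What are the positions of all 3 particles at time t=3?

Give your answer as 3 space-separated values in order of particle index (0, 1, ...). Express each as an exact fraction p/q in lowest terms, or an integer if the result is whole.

Answer: 10 12 13

Derivation:
Collision at t=8/3: particles 1 and 2 swap velocities; positions: p0=28/3 p1=38/3 p2=38/3; velocities now: v0=2 v1=-2 v2=1
Advance to t=3 (no further collisions before then); velocities: v0=2 v1=-2 v2=1; positions = 10 12 13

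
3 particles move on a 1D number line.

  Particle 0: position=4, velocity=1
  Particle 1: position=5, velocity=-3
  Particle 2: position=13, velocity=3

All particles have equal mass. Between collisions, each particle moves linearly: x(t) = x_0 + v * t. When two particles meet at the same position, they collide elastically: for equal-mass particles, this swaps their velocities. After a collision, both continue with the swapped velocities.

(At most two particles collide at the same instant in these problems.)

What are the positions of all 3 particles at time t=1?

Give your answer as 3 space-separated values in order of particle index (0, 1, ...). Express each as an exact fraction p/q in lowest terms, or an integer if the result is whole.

Answer: 2 5 16

Derivation:
Collision at t=1/4: particles 0 and 1 swap velocities; positions: p0=17/4 p1=17/4 p2=55/4; velocities now: v0=-3 v1=1 v2=3
Advance to t=1 (no further collisions before then); velocities: v0=-3 v1=1 v2=3; positions = 2 5 16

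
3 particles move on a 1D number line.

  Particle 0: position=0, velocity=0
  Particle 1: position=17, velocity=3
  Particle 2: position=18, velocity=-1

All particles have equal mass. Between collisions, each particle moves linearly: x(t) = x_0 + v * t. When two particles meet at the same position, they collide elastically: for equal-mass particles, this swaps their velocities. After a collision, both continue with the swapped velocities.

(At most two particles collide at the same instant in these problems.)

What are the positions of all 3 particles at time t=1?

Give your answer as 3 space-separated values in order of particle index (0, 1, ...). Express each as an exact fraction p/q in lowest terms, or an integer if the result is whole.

Collision at t=1/4: particles 1 and 2 swap velocities; positions: p0=0 p1=71/4 p2=71/4; velocities now: v0=0 v1=-1 v2=3
Advance to t=1 (no further collisions before then); velocities: v0=0 v1=-1 v2=3; positions = 0 17 20

Answer: 0 17 20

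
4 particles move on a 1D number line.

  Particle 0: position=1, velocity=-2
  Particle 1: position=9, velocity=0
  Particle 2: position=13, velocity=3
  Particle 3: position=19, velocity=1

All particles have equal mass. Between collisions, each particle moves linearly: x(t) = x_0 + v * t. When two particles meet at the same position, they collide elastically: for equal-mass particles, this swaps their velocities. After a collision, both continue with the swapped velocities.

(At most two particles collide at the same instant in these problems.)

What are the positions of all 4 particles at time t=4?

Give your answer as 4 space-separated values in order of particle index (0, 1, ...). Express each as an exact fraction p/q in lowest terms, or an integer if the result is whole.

Collision at t=3: particles 2 and 3 swap velocities; positions: p0=-5 p1=9 p2=22 p3=22; velocities now: v0=-2 v1=0 v2=1 v3=3
Advance to t=4 (no further collisions before then); velocities: v0=-2 v1=0 v2=1 v3=3; positions = -7 9 23 25

Answer: -7 9 23 25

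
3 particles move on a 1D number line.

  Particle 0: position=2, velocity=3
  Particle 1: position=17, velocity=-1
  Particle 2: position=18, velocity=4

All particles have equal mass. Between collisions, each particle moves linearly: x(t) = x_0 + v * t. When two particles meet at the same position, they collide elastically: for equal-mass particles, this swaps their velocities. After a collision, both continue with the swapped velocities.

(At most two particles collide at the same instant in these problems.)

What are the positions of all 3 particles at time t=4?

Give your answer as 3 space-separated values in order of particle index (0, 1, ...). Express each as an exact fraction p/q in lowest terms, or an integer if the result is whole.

Answer: 13 14 34

Derivation:
Collision at t=15/4: particles 0 and 1 swap velocities; positions: p0=53/4 p1=53/4 p2=33; velocities now: v0=-1 v1=3 v2=4
Advance to t=4 (no further collisions before then); velocities: v0=-1 v1=3 v2=4; positions = 13 14 34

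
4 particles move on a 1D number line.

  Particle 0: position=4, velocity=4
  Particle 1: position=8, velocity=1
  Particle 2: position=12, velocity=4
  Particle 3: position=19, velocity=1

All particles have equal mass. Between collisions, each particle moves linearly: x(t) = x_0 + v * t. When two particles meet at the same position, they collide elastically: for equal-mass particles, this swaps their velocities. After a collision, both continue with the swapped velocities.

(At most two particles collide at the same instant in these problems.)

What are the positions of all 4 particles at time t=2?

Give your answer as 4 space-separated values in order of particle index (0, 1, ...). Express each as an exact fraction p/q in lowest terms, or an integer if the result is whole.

Collision at t=4/3: particles 0 and 1 swap velocities; positions: p0=28/3 p1=28/3 p2=52/3 p3=61/3; velocities now: v0=1 v1=4 v2=4 v3=1
Advance to t=2 (no further collisions before then); velocities: v0=1 v1=4 v2=4 v3=1; positions = 10 12 20 21

Answer: 10 12 20 21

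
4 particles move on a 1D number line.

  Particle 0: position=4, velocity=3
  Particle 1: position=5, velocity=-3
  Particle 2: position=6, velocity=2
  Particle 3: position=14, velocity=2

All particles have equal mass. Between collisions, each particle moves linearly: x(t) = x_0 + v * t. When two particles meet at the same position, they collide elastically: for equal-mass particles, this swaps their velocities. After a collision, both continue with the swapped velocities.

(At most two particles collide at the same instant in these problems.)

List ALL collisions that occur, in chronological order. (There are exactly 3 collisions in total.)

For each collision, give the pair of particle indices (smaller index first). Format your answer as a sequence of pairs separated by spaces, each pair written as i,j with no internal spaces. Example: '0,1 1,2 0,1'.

Answer: 0,1 1,2 2,3

Derivation:
Collision at t=1/6: particles 0 and 1 swap velocities; positions: p0=9/2 p1=9/2 p2=19/3 p3=43/3; velocities now: v0=-3 v1=3 v2=2 v3=2
Collision at t=2: particles 1 and 2 swap velocities; positions: p0=-1 p1=10 p2=10 p3=18; velocities now: v0=-3 v1=2 v2=3 v3=2
Collision at t=10: particles 2 and 3 swap velocities; positions: p0=-25 p1=26 p2=34 p3=34; velocities now: v0=-3 v1=2 v2=2 v3=3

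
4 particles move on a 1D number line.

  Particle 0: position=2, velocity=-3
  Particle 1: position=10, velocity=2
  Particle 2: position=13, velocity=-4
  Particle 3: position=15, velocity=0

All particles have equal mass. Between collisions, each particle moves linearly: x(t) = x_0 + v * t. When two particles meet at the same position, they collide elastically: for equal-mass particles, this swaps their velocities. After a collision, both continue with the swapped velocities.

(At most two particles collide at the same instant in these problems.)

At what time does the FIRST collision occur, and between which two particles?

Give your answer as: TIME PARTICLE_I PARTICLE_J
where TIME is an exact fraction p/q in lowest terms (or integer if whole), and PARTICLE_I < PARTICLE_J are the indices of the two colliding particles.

Answer: 1/2 1 2

Derivation:
Pair (0,1): pos 2,10 vel -3,2 -> not approaching (rel speed -5 <= 0)
Pair (1,2): pos 10,13 vel 2,-4 -> gap=3, closing at 6/unit, collide at t=1/2
Pair (2,3): pos 13,15 vel -4,0 -> not approaching (rel speed -4 <= 0)
Earliest collision: t=1/2 between 1 and 2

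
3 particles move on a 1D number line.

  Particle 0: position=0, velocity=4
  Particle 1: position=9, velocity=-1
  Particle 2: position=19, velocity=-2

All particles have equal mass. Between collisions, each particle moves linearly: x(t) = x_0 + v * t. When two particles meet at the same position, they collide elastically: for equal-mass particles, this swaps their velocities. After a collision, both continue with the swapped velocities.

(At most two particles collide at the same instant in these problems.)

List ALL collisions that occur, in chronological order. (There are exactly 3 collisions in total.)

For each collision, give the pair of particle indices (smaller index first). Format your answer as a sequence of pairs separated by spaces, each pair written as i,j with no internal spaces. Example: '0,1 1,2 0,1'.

Collision at t=9/5: particles 0 and 1 swap velocities; positions: p0=36/5 p1=36/5 p2=77/5; velocities now: v0=-1 v1=4 v2=-2
Collision at t=19/6: particles 1 and 2 swap velocities; positions: p0=35/6 p1=38/3 p2=38/3; velocities now: v0=-1 v1=-2 v2=4
Collision at t=10: particles 0 and 1 swap velocities; positions: p0=-1 p1=-1 p2=40; velocities now: v0=-2 v1=-1 v2=4

Answer: 0,1 1,2 0,1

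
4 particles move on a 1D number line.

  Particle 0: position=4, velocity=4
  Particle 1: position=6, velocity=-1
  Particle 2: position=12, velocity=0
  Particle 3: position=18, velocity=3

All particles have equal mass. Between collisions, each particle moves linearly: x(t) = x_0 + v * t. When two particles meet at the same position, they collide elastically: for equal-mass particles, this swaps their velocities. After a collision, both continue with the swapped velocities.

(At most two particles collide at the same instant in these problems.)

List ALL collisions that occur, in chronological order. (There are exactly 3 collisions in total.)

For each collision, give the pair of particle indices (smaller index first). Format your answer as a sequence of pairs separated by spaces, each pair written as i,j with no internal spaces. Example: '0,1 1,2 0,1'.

Answer: 0,1 1,2 2,3

Derivation:
Collision at t=2/5: particles 0 and 1 swap velocities; positions: p0=28/5 p1=28/5 p2=12 p3=96/5; velocities now: v0=-1 v1=4 v2=0 v3=3
Collision at t=2: particles 1 and 2 swap velocities; positions: p0=4 p1=12 p2=12 p3=24; velocities now: v0=-1 v1=0 v2=4 v3=3
Collision at t=14: particles 2 and 3 swap velocities; positions: p0=-8 p1=12 p2=60 p3=60; velocities now: v0=-1 v1=0 v2=3 v3=4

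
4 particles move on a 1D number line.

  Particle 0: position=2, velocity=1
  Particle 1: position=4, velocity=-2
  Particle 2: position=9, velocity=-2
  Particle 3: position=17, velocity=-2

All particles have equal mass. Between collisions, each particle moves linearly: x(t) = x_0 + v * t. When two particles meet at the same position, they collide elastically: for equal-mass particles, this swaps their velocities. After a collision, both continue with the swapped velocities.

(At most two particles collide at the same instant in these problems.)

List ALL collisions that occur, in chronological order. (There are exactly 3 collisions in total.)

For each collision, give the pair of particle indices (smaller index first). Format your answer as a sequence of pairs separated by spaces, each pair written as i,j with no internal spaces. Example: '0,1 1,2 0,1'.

Collision at t=2/3: particles 0 and 1 swap velocities; positions: p0=8/3 p1=8/3 p2=23/3 p3=47/3; velocities now: v0=-2 v1=1 v2=-2 v3=-2
Collision at t=7/3: particles 1 and 2 swap velocities; positions: p0=-2/3 p1=13/3 p2=13/3 p3=37/3; velocities now: v0=-2 v1=-2 v2=1 v3=-2
Collision at t=5: particles 2 and 3 swap velocities; positions: p0=-6 p1=-1 p2=7 p3=7; velocities now: v0=-2 v1=-2 v2=-2 v3=1

Answer: 0,1 1,2 2,3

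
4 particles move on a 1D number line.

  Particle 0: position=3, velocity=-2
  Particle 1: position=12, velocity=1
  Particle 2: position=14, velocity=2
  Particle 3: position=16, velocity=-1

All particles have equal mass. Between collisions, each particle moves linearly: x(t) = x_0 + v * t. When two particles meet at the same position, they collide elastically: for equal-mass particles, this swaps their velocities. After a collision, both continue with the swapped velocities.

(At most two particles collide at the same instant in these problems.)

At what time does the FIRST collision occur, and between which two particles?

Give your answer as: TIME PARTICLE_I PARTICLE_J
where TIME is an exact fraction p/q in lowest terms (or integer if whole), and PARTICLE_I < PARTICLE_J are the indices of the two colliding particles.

Answer: 2/3 2 3

Derivation:
Pair (0,1): pos 3,12 vel -2,1 -> not approaching (rel speed -3 <= 0)
Pair (1,2): pos 12,14 vel 1,2 -> not approaching (rel speed -1 <= 0)
Pair (2,3): pos 14,16 vel 2,-1 -> gap=2, closing at 3/unit, collide at t=2/3
Earliest collision: t=2/3 between 2 and 3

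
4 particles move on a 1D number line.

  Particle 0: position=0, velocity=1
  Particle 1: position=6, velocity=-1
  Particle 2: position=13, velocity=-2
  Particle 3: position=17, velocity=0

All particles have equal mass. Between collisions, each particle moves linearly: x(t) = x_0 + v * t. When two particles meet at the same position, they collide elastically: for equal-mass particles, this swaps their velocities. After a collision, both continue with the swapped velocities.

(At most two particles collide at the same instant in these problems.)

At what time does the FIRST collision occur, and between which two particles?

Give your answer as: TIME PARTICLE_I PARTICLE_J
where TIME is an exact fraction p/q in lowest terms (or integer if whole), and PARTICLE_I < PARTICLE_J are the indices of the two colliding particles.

Pair (0,1): pos 0,6 vel 1,-1 -> gap=6, closing at 2/unit, collide at t=3
Pair (1,2): pos 6,13 vel -1,-2 -> gap=7, closing at 1/unit, collide at t=7
Pair (2,3): pos 13,17 vel -2,0 -> not approaching (rel speed -2 <= 0)
Earliest collision: t=3 between 0 and 1

Answer: 3 0 1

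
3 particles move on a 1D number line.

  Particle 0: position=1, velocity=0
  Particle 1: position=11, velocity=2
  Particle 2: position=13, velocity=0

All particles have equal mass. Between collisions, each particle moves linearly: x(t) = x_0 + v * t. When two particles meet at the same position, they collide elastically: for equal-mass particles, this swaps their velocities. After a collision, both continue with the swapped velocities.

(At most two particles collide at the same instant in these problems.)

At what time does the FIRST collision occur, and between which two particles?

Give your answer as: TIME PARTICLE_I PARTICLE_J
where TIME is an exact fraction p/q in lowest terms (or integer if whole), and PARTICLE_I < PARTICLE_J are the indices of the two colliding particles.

Answer: 1 1 2

Derivation:
Pair (0,1): pos 1,11 vel 0,2 -> not approaching (rel speed -2 <= 0)
Pair (1,2): pos 11,13 vel 2,0 -> gap=2, closing at 2/unit, collide at t=1
Earliest collision: t=1 between 1 and 2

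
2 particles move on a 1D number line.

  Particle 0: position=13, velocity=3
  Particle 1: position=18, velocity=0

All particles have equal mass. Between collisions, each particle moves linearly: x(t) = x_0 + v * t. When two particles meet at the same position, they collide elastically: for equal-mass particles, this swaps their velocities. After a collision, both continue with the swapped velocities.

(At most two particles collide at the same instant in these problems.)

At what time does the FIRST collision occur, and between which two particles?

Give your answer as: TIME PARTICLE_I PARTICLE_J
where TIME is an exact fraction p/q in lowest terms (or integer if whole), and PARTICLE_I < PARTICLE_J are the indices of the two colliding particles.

Answer: 5/3 0 1

Derivation:
Pair (0,1): pos 13,18 vel 3,0 -> gap=5, closing at 3/unit, collide at t=5/3
Earliest collision: t=5/3 between 0 and 1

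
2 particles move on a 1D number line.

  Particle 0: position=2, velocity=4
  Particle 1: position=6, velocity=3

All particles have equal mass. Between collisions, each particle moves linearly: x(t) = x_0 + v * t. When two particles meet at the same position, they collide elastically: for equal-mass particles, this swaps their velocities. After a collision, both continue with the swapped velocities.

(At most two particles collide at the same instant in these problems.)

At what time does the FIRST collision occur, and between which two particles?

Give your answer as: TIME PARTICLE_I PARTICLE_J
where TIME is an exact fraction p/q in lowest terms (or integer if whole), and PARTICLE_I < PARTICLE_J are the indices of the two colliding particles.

Answer: 4 0 1

Derivation:
Pair (0,1): pos 2,6 vel 4,3 -> gap=4, closing at 1/unit, collide at t=4
Earliest collision: t=4 between 0 and 1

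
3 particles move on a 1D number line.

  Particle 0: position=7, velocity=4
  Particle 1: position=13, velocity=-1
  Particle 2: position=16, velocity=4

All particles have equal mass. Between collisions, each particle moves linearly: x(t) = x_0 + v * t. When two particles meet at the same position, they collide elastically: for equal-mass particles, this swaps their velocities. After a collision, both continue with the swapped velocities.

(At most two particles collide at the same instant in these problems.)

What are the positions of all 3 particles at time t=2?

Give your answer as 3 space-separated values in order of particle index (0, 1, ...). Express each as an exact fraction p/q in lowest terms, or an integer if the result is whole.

Answer: 11 15 24

Derivation:
Collision at t=6/5: particles 0 and 1 swap velocities; positions: p0=59/5 p1=59/5 p2=104/5; velocities now: v0=-1 v1=4 v2=4
Advance to t=2 (no further collisions before then); velocities: v0=-1 v1=4 v2=4; positions = 11 15 24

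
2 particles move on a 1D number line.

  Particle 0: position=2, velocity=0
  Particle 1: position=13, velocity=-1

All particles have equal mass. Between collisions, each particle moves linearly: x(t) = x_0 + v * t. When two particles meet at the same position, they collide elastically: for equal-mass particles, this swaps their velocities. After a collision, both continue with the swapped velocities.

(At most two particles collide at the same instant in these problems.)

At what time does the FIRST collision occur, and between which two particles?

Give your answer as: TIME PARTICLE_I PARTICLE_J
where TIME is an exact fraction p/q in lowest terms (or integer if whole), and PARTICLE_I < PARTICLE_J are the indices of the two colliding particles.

Pair (0,1): pos 2,13 vel 0,-1 -> gap=11, closing at 1/unit, collide at t=11
Earliest collision: t=11 between 0 and 1

Answer: 11 0 1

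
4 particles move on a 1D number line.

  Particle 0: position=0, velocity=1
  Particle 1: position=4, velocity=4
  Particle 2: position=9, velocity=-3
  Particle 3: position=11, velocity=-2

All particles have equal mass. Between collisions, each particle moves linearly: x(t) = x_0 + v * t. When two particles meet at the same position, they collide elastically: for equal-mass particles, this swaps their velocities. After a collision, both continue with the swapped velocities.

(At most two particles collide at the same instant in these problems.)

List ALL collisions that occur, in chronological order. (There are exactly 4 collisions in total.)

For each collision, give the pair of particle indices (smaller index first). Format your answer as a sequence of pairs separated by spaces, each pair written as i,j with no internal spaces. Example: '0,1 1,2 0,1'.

Answer: 1,2 2,3 0,1 1,2

Derivation:
Collision at t=5/7: particles 1 and 2 swap velocities; positions: p0=5/7 p1=48/7 p2=48/7 p3=67/7; velocities now: v0=1 v1=-3 v2=4 v3=-2
Collision at t=7/6: particles 2 and 3 swap velocities; positions: p0=7/6 p1=11/2 p2=26/3 p3=26/3; velocities now: v0=1 v1=-3 v2=-2 v3=4
Collision at t=9/4: particles 0 and 1 swap velocities; positions: p0=9/4 p1=9/4 p2=13/2 p3=13; velocities now: v0=-3 v1=1 v2=-2 v3=4
Collision at t=11/3: particles 1 and 2 swap velocities; positions: p0=-2 p1=11/3 p2=11/3 p3=56/3; velocities now: v0=-3 v1=-2 v2=1 v3=4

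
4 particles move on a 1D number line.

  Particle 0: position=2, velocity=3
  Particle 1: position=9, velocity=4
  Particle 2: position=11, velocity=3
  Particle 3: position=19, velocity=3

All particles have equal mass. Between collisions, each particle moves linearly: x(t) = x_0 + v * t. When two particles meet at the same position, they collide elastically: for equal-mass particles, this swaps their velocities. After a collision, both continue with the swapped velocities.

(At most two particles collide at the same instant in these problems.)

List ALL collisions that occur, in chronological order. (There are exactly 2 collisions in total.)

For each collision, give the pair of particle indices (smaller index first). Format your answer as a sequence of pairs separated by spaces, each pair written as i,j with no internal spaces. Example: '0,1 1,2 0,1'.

Collision at t=2: particles 1 and 2 swap velocities; positions: p0=8 p1=17 p2=17 p3=25; velocities now: v0=3 v1=3 v2=4 v3=3
Collision at t=10: particles 2 and 3 swap velocities; positions: p0=32 p1=41 p2=49 p3=49; velocities now: v0=3 v1=3 v2=3 v3=4

Answer: 1,2 2,3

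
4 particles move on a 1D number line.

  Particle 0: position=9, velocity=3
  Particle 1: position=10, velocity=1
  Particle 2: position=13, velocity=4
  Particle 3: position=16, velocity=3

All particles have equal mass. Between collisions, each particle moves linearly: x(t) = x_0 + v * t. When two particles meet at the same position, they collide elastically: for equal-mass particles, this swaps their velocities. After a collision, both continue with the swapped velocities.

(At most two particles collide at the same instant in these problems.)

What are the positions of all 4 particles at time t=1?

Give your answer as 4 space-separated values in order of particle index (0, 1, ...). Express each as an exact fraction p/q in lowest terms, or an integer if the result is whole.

Collision at t=1/2: particles 0 and 1 swap velocities; positions: p0=21/2 p1=21/2 p2=15 p3=35/2; velocities now: v0=1 v1=3 v2=4 v3=3
Advance to t=1 (no further collisions before then); velocities: v0=1 v1=3 v2=4 v3=3; positions = 11 12 17 19

Answer: 11 12 17 19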